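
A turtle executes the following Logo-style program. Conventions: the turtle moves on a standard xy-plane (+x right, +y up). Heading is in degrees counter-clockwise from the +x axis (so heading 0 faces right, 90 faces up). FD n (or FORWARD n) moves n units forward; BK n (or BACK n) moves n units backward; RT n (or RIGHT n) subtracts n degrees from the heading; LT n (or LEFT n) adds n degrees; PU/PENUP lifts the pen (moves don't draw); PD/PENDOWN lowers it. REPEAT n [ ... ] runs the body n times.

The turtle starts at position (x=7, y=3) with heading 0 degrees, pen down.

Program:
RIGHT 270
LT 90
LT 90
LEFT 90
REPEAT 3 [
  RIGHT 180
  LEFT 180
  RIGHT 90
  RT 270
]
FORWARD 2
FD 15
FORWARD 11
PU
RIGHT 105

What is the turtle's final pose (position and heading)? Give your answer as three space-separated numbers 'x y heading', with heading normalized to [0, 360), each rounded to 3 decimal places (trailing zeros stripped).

Executing turtle program step by step:
Start: pos=(7,3), heading=0, pen down
RT 270: heading 0 -> 90
LT 90: heading 90 -> 180
LT 90: heading 180 -> 270
LT 90: heading 270 -> 0
REPEAT 3 [
  -- iteration 1/3 --
  RT 180: heading 0 -> 180
  LT 180: heading 180 -> 0
  RT 90: heading 0 -> 270
  RT 270: heading 270 -> 0
  -- iteration 2/3 --
  RT 180: heading 0 -> 180
  LT 180: heading 180 -> 0
  RT 90: heading 0 -> 270
  RT 270: heading 270 -> 0
  -- iteration 3/3 --
  RT 180: heading 0 -> 180
  LT 180: heading 180 -> 0
  RT 90: heading 0 -> 270
  RT 270: heading 270 -> 0
]
FD 2: (7,3) -> (9,3) [heading=0, draw]
FD 15: (9,3) -> (24,3) [heading=0, draw]
FD 11: (24,3) -> (35,3) [heading=0, draw]
PU: pen up
RT 105: heading 0 -> 255
Final: pos=(35,3), heading=255, 3 segment(s) drawn

Answer: 35 3 255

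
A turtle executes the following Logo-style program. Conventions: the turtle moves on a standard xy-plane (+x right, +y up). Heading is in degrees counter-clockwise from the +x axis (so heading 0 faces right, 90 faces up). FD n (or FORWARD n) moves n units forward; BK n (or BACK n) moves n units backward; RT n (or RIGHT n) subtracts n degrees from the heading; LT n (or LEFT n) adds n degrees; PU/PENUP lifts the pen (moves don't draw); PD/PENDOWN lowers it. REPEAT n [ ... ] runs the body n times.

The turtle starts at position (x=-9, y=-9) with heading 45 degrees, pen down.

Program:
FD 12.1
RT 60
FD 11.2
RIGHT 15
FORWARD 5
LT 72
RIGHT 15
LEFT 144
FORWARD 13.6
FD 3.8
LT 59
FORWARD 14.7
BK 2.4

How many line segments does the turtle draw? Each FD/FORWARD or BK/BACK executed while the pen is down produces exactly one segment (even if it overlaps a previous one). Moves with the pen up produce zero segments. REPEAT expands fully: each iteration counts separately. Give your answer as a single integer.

Executing turtle program step by step:
Start: pos=(-9,-9), heading=45, pen down
FD 12.1: (-9,-9) -> (-0.444,-0.444) [heading=45, draw]
RT 60: heading 45 -> 345
FD 11.2: (-0.444,-0.444) -> (10.374,-3.343) [heading=345, draw]
RT 15: heading 345 -> 330
FD 5: (10.374,-3.343) -> (14.704,-5.843) [heading=330, draw]
LT 72: heading 330 -> 42
RT 15: heading 42 -> 27
LT 144: heading 27 -> 171
FD 13.6: (14.704,-5.843) -> (1.272,-3.715) [heading=171, draw]
FD 3.8: (1.272,-3.715) -> (-2.481,-3.121) [heading=171, draw]
LT 59: heading 171 -> 230
FD 14.7: (-2.481,-3.121) -> (-11.93,-14.382) [heading=230, draw]
BK 2.4: (-11.93,-14.382) -> (-10.388,-12.543) [heading=230, draw]
Final: pos=(-10.388,-12.543), heading=230, 7 segment(s) drawn
Segments drawn: 7

Answer: 7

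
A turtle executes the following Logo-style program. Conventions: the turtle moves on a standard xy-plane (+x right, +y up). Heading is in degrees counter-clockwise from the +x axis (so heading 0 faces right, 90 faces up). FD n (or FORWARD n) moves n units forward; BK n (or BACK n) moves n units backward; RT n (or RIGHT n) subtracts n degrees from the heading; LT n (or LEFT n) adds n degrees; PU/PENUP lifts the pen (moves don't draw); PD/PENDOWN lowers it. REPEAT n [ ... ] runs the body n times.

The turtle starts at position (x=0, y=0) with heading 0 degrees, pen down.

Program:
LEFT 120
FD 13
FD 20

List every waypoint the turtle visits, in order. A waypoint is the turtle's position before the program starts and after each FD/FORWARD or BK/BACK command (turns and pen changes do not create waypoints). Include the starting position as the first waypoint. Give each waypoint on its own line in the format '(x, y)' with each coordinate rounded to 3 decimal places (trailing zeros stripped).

Executing turtle program step by step:
Start: pos=(0,0), heading=0, pen down
LT 120: heading 0 -> 120
FD 13: (0,0) -> (-6.5,11.258) [heading=120, draw]
FD 20: (-6.5,11.258) -> (-16.5,28.579) [heading=120, draw]
Final: pos=(-16.5,28.579), heading=120, 2 segment(s) drawn
Waypoints (3 total):
(0, 0)
(-6.5, 11.258)
(-16.5, 28.579)

Answer: (0, 0)
(-6.5, 11.258)
(-16.5, 28.579)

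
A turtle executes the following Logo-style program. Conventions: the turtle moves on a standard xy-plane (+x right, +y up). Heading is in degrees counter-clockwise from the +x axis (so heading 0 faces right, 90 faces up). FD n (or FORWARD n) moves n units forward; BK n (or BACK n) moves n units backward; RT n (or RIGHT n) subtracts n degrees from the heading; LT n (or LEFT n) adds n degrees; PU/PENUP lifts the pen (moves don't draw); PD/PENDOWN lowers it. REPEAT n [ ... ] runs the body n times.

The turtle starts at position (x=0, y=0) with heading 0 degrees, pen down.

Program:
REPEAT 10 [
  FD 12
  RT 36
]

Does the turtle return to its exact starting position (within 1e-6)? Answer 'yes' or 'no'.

Answer: yes

Derivation:
Executing turtle program step by step:
Start: pos=(0,0), heading=0, pen down
REPEAT 10 [
  -- iteration 1/10 --
  FD 12: (0,0) -> (12,0) [heading=0, draw]
  RT 36: heading 0 -> 324
  -- iteration 2/10 --
  FD 12: (12,0) -> (21.708,-7.053) [heading=324, draw]
  RT 36: heading 324 -> 288
  -- iteration 3/10 --
  FD 12: (21.708,-7.053) -> (25.416,-18.466) [heading=288, draw]
  RT 36: heading 288 -> 252
  -- iteration 4/10 --
  FD 12: (25.416,-18.466) -> (21.708,-29.879) [heading=252, draw]
  RT 36: heading 252 -> 216
  -- iteration 5/10 --
  FD 12: (21.708,-29.879) -> (12,-36.932) [heading=216, draw]
  RT 36: heading 216 -> 180
  -- iteration 6/10 --
  FD 12: (12,-36.932) -> (0,-36.932) [heading=180, draw]
  RT 36: heading 180 -> 144
  -- iteration 7/10 --
  FD 12: (0,-36.932) -> (-9.708,-29.879) [heading=144, draw]
  RT 36: heading 144 -> 108
  -- iteration 8/10 --
  FD 12: (-9.708,-29.879) -> (-13.416,-18.466) [heading=108, draw]
  RT 36: heading 108 -> 72
  -- iteration 9/10 --
  FD 12: (-13.416,-18.466) -> (-9.708,-7.053) [heading=72, draw]
  RT 36: heading 72 -> 36
  -- iteration 10/10 --
  FD 12: (-9.708,-7.053) -> (0,0) [heading=36, draw]
  RT 36: heading 36 -> 0
]
Final: pos=(0,0), heading=0, 10 segment(s) drawn

Start position: (0, 0)
Final position: (0, 0)
Distance = 0; < 1e-6 -> CLOSED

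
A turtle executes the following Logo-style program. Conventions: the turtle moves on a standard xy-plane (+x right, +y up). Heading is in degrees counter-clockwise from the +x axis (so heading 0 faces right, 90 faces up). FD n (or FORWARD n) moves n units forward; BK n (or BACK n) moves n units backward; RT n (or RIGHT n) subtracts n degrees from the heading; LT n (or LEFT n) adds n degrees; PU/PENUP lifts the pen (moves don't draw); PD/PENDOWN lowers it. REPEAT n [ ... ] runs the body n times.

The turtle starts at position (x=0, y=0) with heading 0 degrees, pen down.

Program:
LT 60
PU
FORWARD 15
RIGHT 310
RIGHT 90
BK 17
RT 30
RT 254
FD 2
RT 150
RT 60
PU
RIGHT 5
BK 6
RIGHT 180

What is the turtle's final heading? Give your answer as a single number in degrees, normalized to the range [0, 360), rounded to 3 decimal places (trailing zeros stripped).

Executing turtle program step by step:
Start: pos=(0,0), heading=0, pen down
LT 60: heading 0 -> 60
PU: pen up
FD 15: (0,0) -> (7.5,12.99) [heading=60, move]
RT 310: heading 60 -> 110
RT 90: heading 110 -> 20
BK 17: (7.5,12.99) -> (-8.475,7.176) [heading=20, move]
RT 30: heading 20 -> 350
RT 254: heading 350 -> 96
FD 2: (-8.475,7.176) -> (-8.684,9.165) [heading=96, move]
RT 150: heading 96 -> 306
RT 60: heading 306 -> 246
PU: pen up
RT 5: heading 246 -> 241
BK 6: (-8.684,9.165) -> (-5.775,14.413) [heading=241, move]
RT 180: heading 241 -> 61
Final: pos=(-5.775,14.413), heading=61, 0 segment(s) drawn

Answer: 61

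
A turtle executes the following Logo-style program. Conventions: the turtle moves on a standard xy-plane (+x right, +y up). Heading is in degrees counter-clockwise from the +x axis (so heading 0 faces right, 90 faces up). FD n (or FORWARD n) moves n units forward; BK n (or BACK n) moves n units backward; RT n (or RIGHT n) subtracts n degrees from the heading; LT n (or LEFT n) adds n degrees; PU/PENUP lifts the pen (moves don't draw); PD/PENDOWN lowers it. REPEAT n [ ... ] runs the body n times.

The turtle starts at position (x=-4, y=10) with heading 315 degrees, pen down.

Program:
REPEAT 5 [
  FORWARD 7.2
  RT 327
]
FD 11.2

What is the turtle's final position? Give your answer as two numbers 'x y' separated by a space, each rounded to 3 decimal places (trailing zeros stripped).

Answer: 13.864 28.707

Derivation:
Executing turtle program step by step:
Start: pos=(-4,10), heading=315, pen down
REPEAT 5 [
  -- iteration 1/5 --
  FD 7.2: (-4,10) -> (1.091,4.909) [heading=315, draw]
  RT 327: heading 315 -> 348
  -- iteration 2/5 --
  FD 7.2: (1.091,4.909) -> (8.134,3.412) [heading=348, draw]
  RT 327: heading 348 -> 21
  -- iteration 3/5 --
  FD 7.2: (8.134,3.412) -> (14.856,5.992) [heading=21, draw]
  RT 327: heading 21 -> 54
  -- iteration 4/5 --
  FD 7.2: (14.856,5.992) -> (19.088,11.817) [heading=54, draw]
  RT 327: heading 54 -> 87
  -- iteration 5/5 --
  FD 7.2: (19.088,11.817) -> (19.464,19.007) [heading=87, draw]
  RT 327: heading 87 -> 120
]
FD 11.2: (19.464,19.007) -> (13.864,28.707) [heading=120, draw]
Final: pos=(13.864,28.707), heading=120, 6 segment(s) drawn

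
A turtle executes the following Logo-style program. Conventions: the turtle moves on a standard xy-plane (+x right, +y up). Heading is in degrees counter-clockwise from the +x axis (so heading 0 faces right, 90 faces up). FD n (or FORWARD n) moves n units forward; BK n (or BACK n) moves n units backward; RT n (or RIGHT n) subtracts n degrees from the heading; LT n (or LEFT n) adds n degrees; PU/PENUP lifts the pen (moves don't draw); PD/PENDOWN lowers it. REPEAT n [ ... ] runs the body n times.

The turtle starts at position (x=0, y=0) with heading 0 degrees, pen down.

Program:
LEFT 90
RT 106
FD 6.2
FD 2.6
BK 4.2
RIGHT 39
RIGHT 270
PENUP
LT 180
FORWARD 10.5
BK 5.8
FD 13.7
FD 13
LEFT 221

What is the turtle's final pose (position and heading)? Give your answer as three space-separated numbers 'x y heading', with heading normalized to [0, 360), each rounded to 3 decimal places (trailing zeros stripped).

Answer: -21.3 -19.278 76

Derivation:
Executing turtle program step by step:
Start: pos=(0,0), heading=0, pen down
LT 90: heading 0 -> 90
RT 106: heading 90 -> 344
FD 6.2: (0,0) -> (5.96,-1.709) [heading=344, draw]
FD 2.6: (5.96,-1.709) -> (8.459,-2.426) [heading=344, draw]
BK 4.2: (8.459,-2.426) -> (4.422,-1.268) [heading=344, draw]
RT 39: heading 344 -> 305
RT 270: heading 305 -> 35
PU: pen up
LT 180: heading 35 -> 215
FD 10.5: (4.422,-1.268) -> (-4.179,-7.29) [heading=215, move]
BK 5.8: (-4.179,-7.29) -> (0.572,-3.964) [heading=215, move]
FD 13.7: (0.572,-3.964) -> (-10.651,-11.822) [heading=215, move]
FD 13: (-10.651,-11.822) -> (-21.3,-19.278) [heading=215, move]
LT 221: heading 215 -> 76
Final: pos=(-21.3,-19.278), heading=76, 3 segment(s) drawn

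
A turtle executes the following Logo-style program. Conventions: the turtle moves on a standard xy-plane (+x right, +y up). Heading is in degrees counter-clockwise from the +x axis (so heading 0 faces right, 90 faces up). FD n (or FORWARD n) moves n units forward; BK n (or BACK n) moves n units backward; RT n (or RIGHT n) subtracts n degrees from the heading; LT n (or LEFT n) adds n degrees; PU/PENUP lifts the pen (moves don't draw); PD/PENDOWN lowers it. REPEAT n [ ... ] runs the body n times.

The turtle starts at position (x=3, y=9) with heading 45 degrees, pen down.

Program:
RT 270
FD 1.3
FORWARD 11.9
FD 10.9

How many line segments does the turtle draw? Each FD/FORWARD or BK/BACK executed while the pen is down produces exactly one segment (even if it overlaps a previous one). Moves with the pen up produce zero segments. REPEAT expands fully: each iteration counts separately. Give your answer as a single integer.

Executing turtle program step by step:
Start: pos=(3,9), heading=45, pen down
RT 270: heading 45 -> 135
FD 1.3: (3,9) -> (2.081,9.919) [heading=135, draw]
FD 11.9: (2.081,9.919) -> (-6.334,18.334) [heading=135, draw]
FD 10.9: (-6.334,18.334) -> (-14.041,26.041) [heading=135, draw]
Final: pos=(-14.041,26.041), heading=135, 3 segment(s) drawn
Segments drawn: 3

Answer: 3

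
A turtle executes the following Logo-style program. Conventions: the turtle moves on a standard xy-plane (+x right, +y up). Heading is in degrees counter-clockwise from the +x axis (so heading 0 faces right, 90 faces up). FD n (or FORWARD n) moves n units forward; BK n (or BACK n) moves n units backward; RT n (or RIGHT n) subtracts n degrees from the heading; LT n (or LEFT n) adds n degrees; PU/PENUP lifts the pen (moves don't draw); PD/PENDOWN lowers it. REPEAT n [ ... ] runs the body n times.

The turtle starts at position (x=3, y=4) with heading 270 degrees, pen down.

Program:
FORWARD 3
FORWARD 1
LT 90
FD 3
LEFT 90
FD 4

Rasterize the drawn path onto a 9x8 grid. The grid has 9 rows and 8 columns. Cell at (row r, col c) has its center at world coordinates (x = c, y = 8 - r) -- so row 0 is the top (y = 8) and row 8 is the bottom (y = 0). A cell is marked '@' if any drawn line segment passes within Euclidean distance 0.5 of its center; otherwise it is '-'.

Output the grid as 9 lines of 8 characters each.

Segment 0: (3,4) -> (3,1)
Segment 1: (3,1) -> (3,0)
Segment 2: (3,0) -> (6,-0)
Segment 3: (6,-0) -> (6,4)

Answer: --------
--------
--------
--------
---@--@-
---@--@-
---@--@-
---@--@-
---@@@@-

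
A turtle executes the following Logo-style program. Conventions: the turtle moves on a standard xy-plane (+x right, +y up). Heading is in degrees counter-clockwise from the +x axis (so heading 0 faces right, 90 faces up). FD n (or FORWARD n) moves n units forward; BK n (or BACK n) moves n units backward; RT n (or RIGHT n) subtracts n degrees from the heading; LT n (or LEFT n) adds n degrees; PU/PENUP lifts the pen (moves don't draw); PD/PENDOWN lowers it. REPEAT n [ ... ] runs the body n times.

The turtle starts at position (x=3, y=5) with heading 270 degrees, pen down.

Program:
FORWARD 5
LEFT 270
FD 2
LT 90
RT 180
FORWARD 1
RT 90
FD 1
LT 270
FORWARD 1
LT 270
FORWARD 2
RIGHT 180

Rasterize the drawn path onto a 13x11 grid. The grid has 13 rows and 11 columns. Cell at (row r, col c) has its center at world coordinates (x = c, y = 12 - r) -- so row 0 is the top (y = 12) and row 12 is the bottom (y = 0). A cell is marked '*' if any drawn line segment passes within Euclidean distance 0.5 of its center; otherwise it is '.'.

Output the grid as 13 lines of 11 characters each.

Segment 0: (3,5) -> (3,0)
Segment 1: (3,0) -> (1,0)
Segment 2: (1,0) -> (1,1)
Segment 3: (1,1) -> (2,1)
Segment 4: (2,1) -> (2,0)
Segment 5: (2,0) -> (-0,0)

Answer: ...........
...........
...........
...........
...........
...........
...........
...*.......
...*.......
...*.......
...*.......
.***.......
****.......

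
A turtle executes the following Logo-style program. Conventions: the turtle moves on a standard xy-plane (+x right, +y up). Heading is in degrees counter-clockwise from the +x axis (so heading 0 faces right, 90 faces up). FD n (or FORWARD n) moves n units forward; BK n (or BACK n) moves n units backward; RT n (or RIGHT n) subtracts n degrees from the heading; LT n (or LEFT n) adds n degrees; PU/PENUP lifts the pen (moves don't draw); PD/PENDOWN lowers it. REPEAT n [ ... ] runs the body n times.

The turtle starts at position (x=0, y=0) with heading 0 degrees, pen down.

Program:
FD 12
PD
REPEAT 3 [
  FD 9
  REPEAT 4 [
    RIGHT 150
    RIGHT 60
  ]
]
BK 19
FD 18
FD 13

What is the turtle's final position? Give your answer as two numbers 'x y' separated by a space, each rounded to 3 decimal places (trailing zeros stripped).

Answer: 24 0

Derivation:
Executing turtle program step by step:
Start: pos=(0,0), heading=0, pen down
FD 12: (0,0) -> (12,0) [heading=0, draw]
PD: pen down
REPEAT 3 [
  -- iteration 1/3 --
  FD 9: (12,0) -> (21,0) [heading=0, draw]
  REPEAT 4 [
    -- iteration 1/4 --
    RT 150: heading 0 -> 210
    RT 60: heading 210 -> 150
    -- iteration 2/4 --
    RT 150: heading 150 -> 0
    RT 60: heading 0 -> 300
    -- iteration 3/4 --
    RT 150: heading 300 -> 150
    RT 60: heading 150 -> 90
    -- iteration 4/4 --
    RT 150: heading 90 -> 300
    RT 60: heading 300 -> 240
  ]
  -- iteration 2/3 --
  FD 9: (21,0) -> (16.5,-7.794) [heading=240, draw]
  REPEAT 4 [
    -- iteration 1/4 --
    RT 150: heading 240 -> 90
    RT 60: heading 90 -> 30
    -- iteration 2/4 --
    RT 150: heading 30 -> 240
    RT 60: heading 240 -> 180
    -- iteration 3/4 --
    RT 150: heading 180 -> 30
    RT 60: heading 30 -> 330
    -- iteration 4/4 --
    RT 150: heading 330 -> 180
    RT 60: heading 180 -> 120
  ]
  -- iteration 3/3 --
  FD 9: (16.5,-7.794) -> (12,0) [heading=120, draw]
  REPEAT 4 [
    -- iteration 1/4 --
    RT 150: heading 120 -> 330
    RT 60: heading 330 -> 270
    -- iteration 2/4 --
    RT 150: heading 270 -> 120
    RT 60: heading 120 -> 60
    -- iteration 3/4 --
    RT 150: heading 60 -> 270
    RT 60: heading 270 -> 210
    -- iteration 4/4 --
    RT 150: heading 210 -> 60
    RT 60: heading 60 -> 0
  ]
]
BK 19: (12,0) -> (-7,0) [heading=0, draw]
FD 18: (-7,0) -> (11,0) [heading=0, draw]
FD 13: (11,0) -> (24,0) [heading=0, draw]
Final: pos=(24,0), heading=0, 7 segment(s) drawn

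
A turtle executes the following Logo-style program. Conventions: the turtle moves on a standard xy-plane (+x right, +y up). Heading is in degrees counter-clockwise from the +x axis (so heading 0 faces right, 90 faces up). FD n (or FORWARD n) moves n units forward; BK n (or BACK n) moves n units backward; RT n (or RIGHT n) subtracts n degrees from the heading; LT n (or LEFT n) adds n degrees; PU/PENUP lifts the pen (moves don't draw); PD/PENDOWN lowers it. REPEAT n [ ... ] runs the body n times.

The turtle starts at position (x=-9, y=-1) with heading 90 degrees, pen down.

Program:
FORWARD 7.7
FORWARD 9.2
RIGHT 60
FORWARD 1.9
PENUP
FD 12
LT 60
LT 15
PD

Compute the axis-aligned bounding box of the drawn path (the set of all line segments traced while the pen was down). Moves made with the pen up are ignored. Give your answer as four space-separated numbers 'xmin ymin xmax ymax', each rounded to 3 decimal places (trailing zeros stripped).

Executing turtle program step by step:
Start: pos=(-9,-1), heading=90, pen down
FD 7.7: (-9,-1) -> (-9,6.7) [heading=90, draw]
FD 9.2: (-9,6.7) -> (-9,15.9) [heading=90, draw]
RT 60: heading 90 -> 30
FD 1.9: (-9,15.9) -> (-7.355,16.85) [heading=30, draw]
PU: pen up
FD 12: (-7.355,16.85) -> (3.038,22.85) [heading=30, move]
LT 60: heading 30 -> 90
LT 15: heading 90 -> 105
PD: pen down
Final: pos=(3.038,22.85), heading=105, 3 segment(s) drawn

Segment endpoints: x in {-9, -7.355}, y in {-1, 6.7, 15.9, 16.85}
xmin=-9, ymin=-1, xmax=-7.355, ymax=16.85

Answer: -9 -1 -7.355 16.85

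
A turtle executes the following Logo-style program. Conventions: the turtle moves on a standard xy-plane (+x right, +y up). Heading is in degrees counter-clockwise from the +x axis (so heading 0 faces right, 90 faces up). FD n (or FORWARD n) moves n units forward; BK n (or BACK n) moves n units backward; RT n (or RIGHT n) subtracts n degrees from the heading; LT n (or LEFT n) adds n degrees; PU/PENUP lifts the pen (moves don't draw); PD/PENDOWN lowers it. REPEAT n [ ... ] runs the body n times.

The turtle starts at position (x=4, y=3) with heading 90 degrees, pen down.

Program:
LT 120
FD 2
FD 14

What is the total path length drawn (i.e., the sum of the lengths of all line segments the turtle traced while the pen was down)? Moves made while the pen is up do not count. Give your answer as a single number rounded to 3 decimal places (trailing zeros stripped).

Executing turtle program step by step:
Start: pos=(4,3), heading=90, pen down
LT 120: heading 90 -> 210
FD 2: (4,3) -> (2.268,2) [heading=210, draw]
FD 14: (2.268,2) -> (-9.856,-5) [heading=210, draw]
Final: pos=(-9.856,-5), heading=210, 2 segment(s) drawn

Segment lengths:
  seg 1: (4,3) -> (2.268,2), length = 2
  seg 2: (2.268,2) -> (-9.856,-5), length = 14
Total = 16

Answer: 16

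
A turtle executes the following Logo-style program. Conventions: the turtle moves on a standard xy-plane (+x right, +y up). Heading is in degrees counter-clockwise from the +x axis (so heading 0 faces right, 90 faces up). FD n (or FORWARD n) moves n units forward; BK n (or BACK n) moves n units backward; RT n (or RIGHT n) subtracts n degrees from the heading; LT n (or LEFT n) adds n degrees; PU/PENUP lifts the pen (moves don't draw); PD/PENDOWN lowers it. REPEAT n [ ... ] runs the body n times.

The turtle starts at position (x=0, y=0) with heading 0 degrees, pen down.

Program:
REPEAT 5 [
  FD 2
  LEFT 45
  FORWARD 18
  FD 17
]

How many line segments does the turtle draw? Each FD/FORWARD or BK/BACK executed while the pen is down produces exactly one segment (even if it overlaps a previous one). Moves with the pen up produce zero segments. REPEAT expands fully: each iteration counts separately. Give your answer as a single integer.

Answer: 15

Derivation:
Executing turtle program step by step:
Start: pos=(0,0), heading=0, pen down
REPEAT 5 [
  -- iteration 1/5 --
  FD 2: (0,0) -> (2,0) [heading=0, draw]
  LT 45: heading 0 -> 45
  FD 18: (2,0) -> (14.728,12.728) [heading=45, draw]
  FD 17: (14.728,12.728) -> (26.749,24.749) [heading=45, draw]
  -- iteration 2/5 --
  FD 2: (26.749,24.749) -> (28.163,26.163) [heading=45, draw]
  LT 45: heading 45 -> 90
  FD 18: (28.163,26.163) -> (28.163,44.163) [heading=90, draw]
  FD 17: (28.163,44.163) -> (28.163,61.163) [heading=90, draw]
  -- iteration 3/5 --
  FD 2: (28.163,61.163) -> (28.163,63.163) [heading=90, draw]
  LT 45: heading 90 -> 135
  FD 18: (28.163,63.163) -> (15.435,75.891) [heading=135, draw]
  FD 17: (15.435,75.891) -> (3.414,87.912) [heading=135, draw]
  -- iteration 4/5 --
  FD 2: (3.414,87.912) -> (2,89.326) [heading=135, draw]
  LT 45: heading 135 -> 180
  FD 18: (2,89.326) -> (-16,89.326) [heading=180, draw]
  FD 17: (-16,89.326) -> (-33,89.326) [heading=180, draw]
  -- iteration 5/5 --
  FD 2: (-33,89.326) -> (-35,89.326) [heading=180, draw]
  LT 45: heading 180 -> 225
  FD 18: (-35,89.326) -> (-47.728,76.598) [heading=225, draw]
  FD 17: (-47.728,76.598) -> (-59.749,64.577) [heading=225, draw]
]
Final: pos=(-59.749,64.577), heading=225, 15 segment(s) drawn
Segments drawn: 15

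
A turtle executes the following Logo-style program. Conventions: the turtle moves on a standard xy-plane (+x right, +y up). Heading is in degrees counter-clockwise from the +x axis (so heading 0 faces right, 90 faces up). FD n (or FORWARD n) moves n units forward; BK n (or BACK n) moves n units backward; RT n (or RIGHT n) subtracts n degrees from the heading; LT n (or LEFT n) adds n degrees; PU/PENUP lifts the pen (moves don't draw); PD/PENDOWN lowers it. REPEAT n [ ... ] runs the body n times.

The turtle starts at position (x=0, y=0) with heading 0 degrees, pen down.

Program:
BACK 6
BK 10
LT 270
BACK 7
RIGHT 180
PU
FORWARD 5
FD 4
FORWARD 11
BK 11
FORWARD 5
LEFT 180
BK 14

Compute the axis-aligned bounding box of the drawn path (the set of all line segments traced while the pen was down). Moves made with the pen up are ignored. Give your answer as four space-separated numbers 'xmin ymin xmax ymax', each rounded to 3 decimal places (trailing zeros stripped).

Executing turtle program step by step:
Start: pos=(0,0), heading=0, pen down
BK 6: (0,0) -> (-6,0) [heading=0, draw]
BK 10: (-6,0) -> (-16,0) [heading=0, draw]
LT 270: heading 0 -> 270
BK 7: (-16,0) -> (-16,7) [heading=270, draw]
RT 180: heading 270 -> 90
PU: pen up
FD 5: (-16,7) -> (-16,12) [heading=90, move]
FD 4: (-16,12) -> (-16,16) [heading=90, move]
FD 11: (-16,16) -> (-16,27) [heading=90, move]
BK 11: (-16,27) -> (-16,16) [heading=90, move]
FD 5: (-16,16) -> (-16,21) [heading=90, move]
LT 180: heading 90 -> 270
BK 14: (-16,21) -> (-16,35) [heading=270, move]
Final: pos=(-16,35), heading=270, 3 segment(s) drawn

Segment endpoints: x in {-16, -16, -6, 0}, y in {0, 7}
xmin=-16, ymin=0, xmax=0, ymax=7

Answer: -16 0 0 7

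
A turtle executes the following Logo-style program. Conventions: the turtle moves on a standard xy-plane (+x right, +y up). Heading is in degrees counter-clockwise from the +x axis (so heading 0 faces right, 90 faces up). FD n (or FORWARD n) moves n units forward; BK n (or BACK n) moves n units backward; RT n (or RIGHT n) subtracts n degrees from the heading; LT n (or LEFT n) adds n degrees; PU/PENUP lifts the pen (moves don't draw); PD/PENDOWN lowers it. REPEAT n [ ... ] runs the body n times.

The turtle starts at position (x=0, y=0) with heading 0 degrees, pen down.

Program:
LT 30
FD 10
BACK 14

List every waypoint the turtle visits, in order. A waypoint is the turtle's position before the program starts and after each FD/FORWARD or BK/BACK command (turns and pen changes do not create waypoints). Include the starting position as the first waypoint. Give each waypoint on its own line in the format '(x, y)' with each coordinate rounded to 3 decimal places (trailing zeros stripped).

Executing turtle program step by step:
Start: pos=(0,0), heading=0, pen down
LT 30: heading 0 -> 30
FD 10: (0,0) -> (8.66,5) [heading=30, draw]
BK 14: (8.66,5) -> (-3.464,-2) [heading=30, draw]
Final: pos=(-3.464,-2), heading=30, 2 segment(s) drawn
Waypoints (3 total):
(0, 0)
(8.66, 5)
(-3.464, -2)

Answer: (0, 0)
(8.66, 5)
(-3.464, -2)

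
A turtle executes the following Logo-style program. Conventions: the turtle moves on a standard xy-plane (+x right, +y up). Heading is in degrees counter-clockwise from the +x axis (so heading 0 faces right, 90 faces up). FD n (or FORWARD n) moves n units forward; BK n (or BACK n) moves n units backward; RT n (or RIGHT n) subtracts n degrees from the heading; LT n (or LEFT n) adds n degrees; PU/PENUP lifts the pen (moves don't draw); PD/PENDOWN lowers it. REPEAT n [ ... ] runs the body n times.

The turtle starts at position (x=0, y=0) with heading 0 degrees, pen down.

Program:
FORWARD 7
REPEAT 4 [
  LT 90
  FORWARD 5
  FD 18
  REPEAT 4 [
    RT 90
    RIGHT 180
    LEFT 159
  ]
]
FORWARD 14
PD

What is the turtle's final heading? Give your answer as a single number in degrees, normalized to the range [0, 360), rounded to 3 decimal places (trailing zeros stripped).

Answer: 24

Derivation:
Executing turtle program step by step:
Start: pos=(0,0), heading=0, pen down
FD 7: (0,0) -> (7,0) [heading=0, draw]
REPEAT 4 [
  -- iteration 1/4 --
  LT 90: heading 0 -> 90
  FD 5: (7,0) -> (7,5) [heading=90, draw]
  FD 18: (7,5) -> (7,23) [heading=90, draw]
  REPEAT 4 [
    -- iteration 1/4 --
    RT 90: heading 90 -> 0
    RT 180: heading 0 -> 180
    LT 159: heading 180 -> 339
    -- iteration 2/4 --
    RT 90: heading 339 -> 249
    RT 180: heading 249 -> 69
    LT 159: heading 69 -> 228
    -- iteration 3/4 --
    RT 90: heading 228 -> 138
    RT 180: heading 138 -> 318
    LT 159: heading 318 -> 117
    -- iteration 4/4 --
    RT 90: heading 117 -> 27
    RT 180: heading 27 -> 207
    LT 159: heading 207 -> 6
  ]
  -- iteration 2/4 --
  LT 90: heading 6 -> 96
  FD 5: (7,23) -> (6.477,27.973) [heading=96, draw]
  FD 18: (6.477,27.973) -> (4.596,45.874) [heading=96, draw]
  REPEAT 4 [
    -- iteration 1/4 --
    RT 90: heading 96 -> 6
    RT 180: heading 6 -> 186
    LT 159: heading 186 -> 345
    -- iteration 2/4 --
    RT 90: heading 345 -> 255
    RT 180: heading 255 -> 75
    LT 159: heading 75 -> 234
    -- iteration 3/4 --
    RT 90: heading 234 -> 144
    RT 180: heading 144 -> 324
    LT 159: heading 324 -> 123
    -- iteration 4/4 --
    RT 90: heading 123 -> 33
    RT 180: heading 33 -> 213
    LT 159: heading 213 -> 12
  ]
  -- iteration 3/4 --
  LT 90: heading 12 -> 102
  FD 5: (4.596,45.874) -> (3.556,50.765) [heading=102, draw]
  FD 18: (3.556,50.765) -> (-0.186,68.371) [heading=102, draw]
  REPEAT 4 [
    -- iteration 1/4 --
    RT 90: heading 102 -> 12
    RT 180: heading 12 -> 192
    LT 159: heading 192 -> 351
    -- iteration 2/4 --
    RT 90: heading 351 -> 261
    RT 180: heading 261 -> 81
    LT 159: heading 81 -> 240
    -- iteration 3/4 --
    RT 90: heading 240 -> 150
    RT 180: heading 150 -> 330
    LT 159: heading 330 -> 129
    -- iteration 4/4 --
    RT 90: heading 129 -> 39
    RT 180: heading 39 -> 219
    LT 159: heading 219 -> 18
  ]
  -- iteration 4/4 --
  LT 90: heading 18 -> 108
  FD 5: (-0.186,68.371) -> (-1.731,73.127) [heading=108, draw]
  FD 18: (-1.731,73.127) -> (-7.294,90.246) [heading=108, draw]
  REPEAT 4 [
    -- iteration 1/4 --
    RT 90: heading 108 -> 18
    RT 180: heading 18 -> 198
    LT 159: heading 198 -> 357
    -- iteration 2/4 --
    RT 90: heading 357 -> 267
    RT 180: heading 267 -> 87
    LT 159: heading 87 -> 246
    -- iteration 3/4 --
    RT 90: heading 246 -> 156
    RT 180: heading 156 -> 336
    LT 159: heading 336 -> 135
    -- iteration 4/4 --
    RT 90: heading 135 -> 45
    RT 180: heading 45 -> 225
    LT 159: heading 225 -> 24
  ]
]
FD 14: (-7.294,90.246) -> (5.496,95.94) [heading=24, draw]
PD: pen down
Final: pos=(5.496,95.94), heading=24, 10 segment(s) drawn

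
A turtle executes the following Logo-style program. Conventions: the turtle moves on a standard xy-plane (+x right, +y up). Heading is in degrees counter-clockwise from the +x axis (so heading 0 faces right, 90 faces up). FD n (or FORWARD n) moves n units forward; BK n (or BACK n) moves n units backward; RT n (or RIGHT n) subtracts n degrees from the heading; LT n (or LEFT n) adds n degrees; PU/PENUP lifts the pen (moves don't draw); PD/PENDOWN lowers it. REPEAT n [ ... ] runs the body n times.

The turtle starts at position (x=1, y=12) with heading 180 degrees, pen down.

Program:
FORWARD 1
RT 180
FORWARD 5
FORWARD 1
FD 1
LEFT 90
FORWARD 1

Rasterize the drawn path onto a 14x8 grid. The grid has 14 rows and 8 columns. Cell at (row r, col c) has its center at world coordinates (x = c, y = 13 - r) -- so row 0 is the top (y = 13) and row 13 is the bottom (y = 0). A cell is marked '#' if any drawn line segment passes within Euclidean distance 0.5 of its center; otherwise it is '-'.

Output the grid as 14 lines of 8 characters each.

Answer: -------#
########
--------
--------
--------
--------
--------
--------
--------
--------
--------
--------
--------
--------

Derivation:
Segment 0: (1,12) -> (0,12)
Segment 1: (0,12) -> (5,12)
Segment 2: (5,12) -> (6,12)
Segment 3: (6,12) -> (7,12)
Segment 4: (7,12) -> (7,13)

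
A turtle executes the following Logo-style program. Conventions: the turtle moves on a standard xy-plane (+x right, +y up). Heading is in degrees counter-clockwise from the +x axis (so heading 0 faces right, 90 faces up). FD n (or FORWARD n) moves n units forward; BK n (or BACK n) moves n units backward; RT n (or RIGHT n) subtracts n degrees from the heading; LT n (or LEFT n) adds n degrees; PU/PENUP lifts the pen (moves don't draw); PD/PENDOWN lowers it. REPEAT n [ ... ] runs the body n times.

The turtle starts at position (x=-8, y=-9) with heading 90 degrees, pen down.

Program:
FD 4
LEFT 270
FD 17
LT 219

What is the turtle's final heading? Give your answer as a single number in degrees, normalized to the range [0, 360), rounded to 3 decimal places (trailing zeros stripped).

Answer: 219

Derivation:
Executing turtle program step by step:
Start: pos=(-8,-9), heading=90, pen down
FD 4: (-8,-9) -> (-8,-5) [heading=90, draw]
LT 270: heading 90 -> 0
FD 17: (-8,-5) -> (9,-5) [heading=0, draw]
LT 219: heading 0 -> 219
Final: pos=(9,-5), heading=219, 2 segment(s) drawn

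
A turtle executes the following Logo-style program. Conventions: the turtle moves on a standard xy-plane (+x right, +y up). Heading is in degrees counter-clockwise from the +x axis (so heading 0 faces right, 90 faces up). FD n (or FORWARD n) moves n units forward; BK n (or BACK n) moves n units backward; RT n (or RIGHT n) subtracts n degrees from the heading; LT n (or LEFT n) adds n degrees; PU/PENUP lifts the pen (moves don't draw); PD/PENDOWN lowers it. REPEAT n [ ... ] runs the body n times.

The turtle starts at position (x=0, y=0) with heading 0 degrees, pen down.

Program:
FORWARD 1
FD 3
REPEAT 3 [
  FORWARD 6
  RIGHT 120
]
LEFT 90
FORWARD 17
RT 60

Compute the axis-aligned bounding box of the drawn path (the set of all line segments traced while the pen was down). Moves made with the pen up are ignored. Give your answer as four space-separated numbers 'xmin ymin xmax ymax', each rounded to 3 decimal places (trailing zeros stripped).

Executing turtle program step by step:
Start: pos=(0,0), heading=0, pen down
FD 1: (0,0) -> (1,0) [heading=0, draw]
FD 3: (1,0) -> (4,0) [heading=0, draw]
REPEAT 3 [
  -- iteration 1/3 --
  FD 6: (4,0) -> (10,0) [heading=0, draw]
  RT 120: heading 0 -> 240
  -- iteration 2/3 --
  FD 6: (10,0) -> (7,-5.196) [heading=240, draw]
  RT 120: heading 240 -> 120
  -- iteration 3/3 --
  FD 6: (7,-5.196) -> (4,0) [heading=120, draw]
  RT 120: heading 120 -> 0
]
LT 90: heading 0 -> 90
FD 17: (4,0) -> (4,17) [heading=90, draw]
RT 60: heading 90 -> 30
Final: pos=(4,17), heading=30, 6 segment(s) drawn

Segment endpoints: x in {0, 1, 4, 4, 4, 7, 10}, y in {-5.196, 0, 0, 17}
xmin=0, ymin=-5.196, xmax=10, ymax=17

Answer: 0 -5.196 10 17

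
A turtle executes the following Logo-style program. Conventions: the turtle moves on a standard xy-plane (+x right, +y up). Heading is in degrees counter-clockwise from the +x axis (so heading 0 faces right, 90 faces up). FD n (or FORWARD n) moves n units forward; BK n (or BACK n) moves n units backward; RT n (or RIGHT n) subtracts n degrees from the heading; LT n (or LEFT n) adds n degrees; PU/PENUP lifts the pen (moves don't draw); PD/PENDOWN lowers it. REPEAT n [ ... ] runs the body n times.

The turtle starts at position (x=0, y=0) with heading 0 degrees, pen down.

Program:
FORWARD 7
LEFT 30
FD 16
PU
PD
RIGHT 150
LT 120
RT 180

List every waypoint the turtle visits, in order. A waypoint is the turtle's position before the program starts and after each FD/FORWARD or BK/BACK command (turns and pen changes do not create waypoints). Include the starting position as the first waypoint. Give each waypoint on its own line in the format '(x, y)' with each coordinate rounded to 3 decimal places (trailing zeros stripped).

Executing turtle program step by step:
Start: pos=(0,0), heading=0, pen down
FD 7: (0,0) -> (7,0) [heading=0, draw]
LT 30: heading 0 -> 30
FD 16: (7,0) -> (20.856,8) [heading=30, draw]
PU: pen up
PD: pen down
RT 150: heading 30 -> 240
LT 120: heading 240 -> 0
RT 180: heading 0 -> 180
Final: pos=(20.856,8), heading=180, 2 segment(s) drawn
Waypoints (3 total):
(0, 0)
(7, 0)
(20.856, 8)

Answer: (0, 0)
(7, 0)
(20.856, 8)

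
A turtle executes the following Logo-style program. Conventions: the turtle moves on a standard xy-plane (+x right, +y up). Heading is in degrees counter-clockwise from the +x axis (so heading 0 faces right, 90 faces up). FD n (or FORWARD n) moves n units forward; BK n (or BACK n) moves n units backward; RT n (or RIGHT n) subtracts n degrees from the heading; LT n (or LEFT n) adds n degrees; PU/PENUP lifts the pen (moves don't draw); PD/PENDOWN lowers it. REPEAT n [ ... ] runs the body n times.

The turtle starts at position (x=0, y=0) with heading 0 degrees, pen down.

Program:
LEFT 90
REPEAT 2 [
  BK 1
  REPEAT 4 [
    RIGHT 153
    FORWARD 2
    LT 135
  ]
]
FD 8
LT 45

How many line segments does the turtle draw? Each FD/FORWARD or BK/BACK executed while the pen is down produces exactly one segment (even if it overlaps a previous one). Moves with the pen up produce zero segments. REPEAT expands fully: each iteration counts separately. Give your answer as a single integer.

Answer: 11

Derivation:
Executing turtle program step by step:
Start: pos=(0,0), heading=0, pen down
LT 90: heading 0 -> 90
REPEAT 2 [
  -- iteration 1/2 --
  BK 1: (0,0) -> (0,-1) [heading=90, draw]
  REPEAT 4 [
    -- iteration 1/4 --
    RT 153: heading 90 -> 297
    FD 2: (0,-1) -> (0.908,-2.782) [heading=297, draw]
    LT 135: heading 297 -> 72
    -- iteration 2/4 --
    RT 153: heading 72 -> 279
    FD 2: (0.908,-2.782) -> (1.221,-4.757) [heading=279, draw]
    LT 135: heading 279 -> 54
    -- iteration 3/4 --
    RT 153: heading 54 -> 261
    FD 2: (1.221,-4.757) -> (0.908,-6.733) [heading=261, draw]
    LT 135: heading 261 -> 36
    -- iteration 4/4 --
    RT 153: heading 36 -> 243
    FD 2: (0.908,-6.733) -> (0,-8.515) [heading=243, draw]
    LT 135: heading 243 -> 18
  ]
  -- iteration 2/2 --
  BK 1: (0,-8.515) -> (-0.951,-8.824) [heading=18, draw]
  REPEAT 4 [
    -- iteration 1/4 --
    RT 153: heading 18 -> 225
    FD 2: (-0.951,-8.824) -> (-2.365,-10.238) [heading=225, draw]
    LT 135: heading 225 -> 0
    -- iteration 2/4 --
    RT 153: heading 0 -> 207
    FD 2: (-2.365,-10.238) -> (-4.147,-11.146) [heading=207, draw]
    LT 135: heading 207 -> 342
    -- iteration 3/4 --
    RT 153: heading 342 -> 189
    FD 2: (-4.147,-11.146) -> (-6.123,-11.459) [heading=189, draw]
    LT 135: heading 189 -> 324
    -- iteration 4/4 --
    RT 153: heading 324 -> 171
    FD 2: (-6.123,-11.459) -> (-8.098,-11.146) [heading=171, draw]
    LT 135: heading 171 -> 306
  ]
]
FD 8: (-8.098,-11.146) -> (-3.396,-17.618) [heading=306, draw]
LT 45: heading 306 -> 351
Final: pos=(-3.396,-17.618), heading=351, 11 segment(s) drawn
Segments drawn: 11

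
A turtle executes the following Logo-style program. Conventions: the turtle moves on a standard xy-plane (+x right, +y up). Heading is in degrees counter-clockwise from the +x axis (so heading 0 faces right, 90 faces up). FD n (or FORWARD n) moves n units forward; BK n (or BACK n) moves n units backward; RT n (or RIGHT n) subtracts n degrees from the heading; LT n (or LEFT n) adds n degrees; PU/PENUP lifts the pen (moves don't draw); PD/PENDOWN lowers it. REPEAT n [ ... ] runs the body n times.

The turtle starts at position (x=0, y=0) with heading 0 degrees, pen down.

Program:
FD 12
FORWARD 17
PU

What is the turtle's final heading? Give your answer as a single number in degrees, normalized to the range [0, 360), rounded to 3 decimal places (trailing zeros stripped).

Executing turtle program step by step:
Start: pos=(0,0), heading=0, pen down
FD 12: (0,0) -> (12,0) [heading=0, draw]
FD 17: (12,0) -> (29,0) [heading=0, draw]
PU: pen up
Final: pos=(29,0), heading=0, 2 segment(s) drawn

Answer: 0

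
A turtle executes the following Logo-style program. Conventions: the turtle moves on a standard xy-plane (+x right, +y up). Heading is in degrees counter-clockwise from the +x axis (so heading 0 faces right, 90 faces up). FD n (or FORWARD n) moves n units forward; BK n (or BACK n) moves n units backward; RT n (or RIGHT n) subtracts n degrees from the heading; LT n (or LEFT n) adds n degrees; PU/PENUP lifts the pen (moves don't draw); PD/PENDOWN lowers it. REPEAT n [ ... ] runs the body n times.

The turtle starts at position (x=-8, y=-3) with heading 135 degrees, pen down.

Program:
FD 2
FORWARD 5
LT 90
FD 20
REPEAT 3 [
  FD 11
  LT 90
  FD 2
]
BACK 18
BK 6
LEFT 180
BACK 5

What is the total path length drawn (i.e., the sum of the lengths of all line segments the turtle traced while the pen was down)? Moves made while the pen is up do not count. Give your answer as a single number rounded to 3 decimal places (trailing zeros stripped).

Answer: 95

Derivation:
Executing turtle program step by step:
Start: pos=(-8,-3), heading=135, pen down
FD 2: (-8,-3) -> (-9.414,-1.586) [heading=135, draw]
FD 5: (-9.414,-1.586) -> (-12.95,1.95) [heading=135, draw]
LT 90: heading 135 -> 225
FD 20: (-12.95,1.95) -> (-27.092,-12.192) [heading=225, draw]
REPEAT 3 [
  -- iteration 1/3 --
  FD 11: (-27.092,-12.192) -> (-34.87,-19.971) [heading=225, draw]
  LT 90: heading 225 -> 315
  FD 2: (-34.87,-19.971) -> (-33.456,-21.385) [heading=315, draw]
  -- iteration 2/3 --
  FD 11: (-33.456,-21.385) -> (-25.678,-29.163) [heading=315, draw]
  LT 90: heading 315 -> 45
  FD 2: (-25.678,-29.163) -> (-24.263,-27.749) [heading=45, draw]
  -- iteration 3/3 --
  FD 11: (-24.263,-27.749) -> (-16.485,-19.971) [heading=45, draw]
  LT 90: heading 45 -> 135
  FD 2: (-16.485,-19.971) -> (-17.899,-18.556) [heading=135, draw]
]
BK 18: (-17.899,-18.556) -> (-5.172,-31.284) [heading=135, draw]
BK 6: (-5.172,-31.284) -> (-0.929,-35.527) [heading=135, draw]
LT 180: heading 135 -> 315
BK 5: (-0.929,-35.527) -> (-4.464,-31.991) [heading=315, draw]
Final: pos=(-4.464,-31.991), heading=315, 12 segment(s) drawn

Segment lengths:
  seg 1: (-8,-3) -> (-9.414,-1.586), length = 2
  seg 2: (-9.414,-1.586) -> (-12.95,1.95), length = 5
  seg 3: (-12.95,1.95) -> (-27.092,-12.192), length = 20
  seg 4: (-27.092,-12.192) -> (-34.87,-19.971), length = 11
  seg 5: (-34.87,-19.971) -> (-33.456,-21.385), length = 2
  seg 6: (-33.456,-21.385) -> (-25.678,-29.163), length = 11
  seg 7: (-25.678,-29.163) -> (-24.263,-27.749), length = 2
  seg 8: (-24.263,-27.749) -> (-16.485,-19.971), length = 11
  seg 9: (-16.485,-19.971) -> (-17.899,-18.556), length = 2
  seg 10: (-17.899,-18.556) -> (-5.172,-31.284), length = 18
  seg 11: (-5.172,-31.284) -> (-0.929,-35.527), length = 6
  seg 12: (-0.929,-35.527) -> (-4.464,-31.991), length = 5
Total = 95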